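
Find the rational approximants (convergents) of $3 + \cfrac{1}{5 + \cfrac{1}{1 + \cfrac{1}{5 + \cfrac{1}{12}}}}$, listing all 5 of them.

3/1, 16/5, 19/6, 111/35, 1351/426

Using the convergent recurrence p_i = a_i*p_{i-1} + p_{i-2}, q_i = a_i*q_{i-1} + q_{i-2} with p_{-2}=0, p_{-1}=1, q_{-2}=1, q_{-1}=0:
  i=0: a_0=3, p_0 = 3*1 + 0 = 3, q_0 = 3*0 + 1 = 1.
  i=1: a_1=5, p_1 = 5*3 + 1 = 16, q_1 = 5*1 + 0 = 5.
  i=2: a_2=1, p_2 = 1*16 + 3 = 19, q_2 = 1*5 + 1 = 6.
  i=3: a_3=5, p_3 = 5*19 + 16 = 111, q_3 = 5*6 + 5 = 35.
  i=4: a_4=12, p_4 = 12*111 + 19 = 1351, q_4 = 12*35 + 6 = 426.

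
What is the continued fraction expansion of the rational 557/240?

Run the Euclidean algorithm on 557 and 240; the successive quotients are the partial quotients a_0, a_1, ... (each step inverts the fractional part left over by the previous one):
  557 = 2*240 + 77, so a_0 = 2.
  240 = 3*77 + 9, so a_1 = 3.
  77 = 8*9 + 5, so a_2 = 8.
  9 = 1*5 + 4, so a_3 = 1.
  5 = 1*4 + 1, so a_4 = 1.
  4 = 4*1 + 0, so a_5 = 4.
The remainder reaches 0 after 6 divisions, so the expansion has 6 partial quotients, read off in order.

[2; 3, 8, 1, 1, 4]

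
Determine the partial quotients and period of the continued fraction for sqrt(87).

[9; (3, 18)]

Write x_i = (sqrt(87) + m_i)/d_i with (m_0, d_0) = (0, 1). a_0 = floor(sqrt(87)) = 9, since 9^2 = 81 <= 87 < 100 = 10^2.
Iterate m_{i+1} = d_i*a_i - m_i, d_{i+1} = (87 - m_{i+1}^2)/d_i, a_{i+1} = floor((a_0 + m_{i+1})/d_{i+1}):
  m_1 = 1*9 - 0 = 9, d_1 = (87 - 9^2)/1 = 6/1 = 6, a_1 = floor((9 + 9)/6) = 3.
  m_2 = 6*3 - 9 = 9, d_2 = (87 - 9^2)/6 = 6/6 = 1, a_2 = floor((9 + 9)/1) = 18.
  m_3 = 1*18 - 9 = 9, d_3 = (87 - 9^2)/1 = 6/1 = 6: (m_3, d_3) = (m_1, d_1) = (9, 6), so from here the quotients repeat a_1, a_2; the period length is 2.
Hence the expansion of sqrt(87) is a_0 = 9 followed by the repeating block 3, 18 (period 2).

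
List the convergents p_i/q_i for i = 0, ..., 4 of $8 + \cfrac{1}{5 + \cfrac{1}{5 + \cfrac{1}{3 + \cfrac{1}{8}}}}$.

Using the convergent recurrence p_i = a_i*p_{i-1} + p_{i-2}, q_i = a_i*q_{i-1} + q_{i-2} with p_{-2}=0, p_{-1}=1, q_{-2}=1, q_{-1}=0:
  i=0: a_0=8, p_0 = 8*1 + 0 = 8, q_0 = 8*0 + 1 = 1.
  i=1: a_1=5, p_1 = 5*8 + 1 = 41, q_1 = 5*1 + 0 = 5.
  i=2: a_2=5, p_2 = 5*41 + 8 = 213, q_2 = 5*5 + 1 = 26.
  i=3: a_3=3, p_3 = 3*213 + 41 = 680, q_3 = 3*26 + 5 = 83.
  i=4: a_4=8, p_4 = 8*680 + 213 = 5653, q_4 = 8*83 + 26 = 690.

8/1, 41/5, 213/26, 680/83, 5653/690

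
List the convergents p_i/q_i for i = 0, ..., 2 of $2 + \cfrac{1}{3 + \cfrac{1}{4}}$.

Using the convergent recurrence p_i = a_i*p_{i-1} + p_{i-2}, q_i = a_i*q_{i-1} + q_{i-2} with p_{-2}=0, p_{-1}=1, q_{-2}=1, q_{-1}=0:
  i=0: a_0=2, p_0 = 2*1 + 0 = 2, q_0 = 2*0 + 1 = 1.
  i=1: a_1=3, p_1 = 3*2 + 1 = 7, q_1 = 3*1 + 0 = 3.
  i=2: a_2=4, p_2 = 4*7 + 2 = 30, q_2 = 4*3 + 1 = 13.

2/1, 7/3, 30/13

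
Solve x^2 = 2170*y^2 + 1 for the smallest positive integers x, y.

First expand sqrt(2170) as a continued fraction. With x_i = (sqrt(2170) + m_i)/d_i and (m_0, d_0) = (0, 1): a_0 = floor(sqrt(2170)) = 46, since 46^2 = 2116 <= 2170 < 2209 = 47^2.
Iterate m_{i+1} = d_i*a_i - m_i, d_{i+1} = (2170 - m_{i+1}^2)/d_i, a_{i+1} = floor((a_0 + m_{i+1})/d_{i+1}):
  m_1 = 1*46 - 0 = 46, d_1 = (2170 - 46^2)/1 = 54/1 = 54, a_1 = floor((46 + 46)/54) = 1.
  m_2 = 54*1 - 46 = 8, d_2 = (2170 - 8^2)/54 = 2106/54 = 39, a_2 = floor((46 + 8)/39) = 1.
  m_3 = 39*1 - 8 = 31, d_3 = (2170 - 31^2)/39 = 1209/39 = 31, a_3 = floor((46 + 31)/31) = 2.
  m_4 = 31*2 - 31 = 31, d_4 = (2170 - 31^2)/31 = 1209/31 = 39, a_4 = floor((46 + 31)/39) = 1.
  m_5 = 39*1 - 31 = 8, d_5 = (2170 - 8^2)/39 = 2106/39 = 54, a_5 = floor((46 + 8)/54) = 1.
  m_6 = 54*1 - 8 = 46, d_6 = (2170 - 46^2)/54 = 54/54 = 1, a_6 = floor((46 + 46)/1) = 92.
  m_7 = 1*92 - 46 = 46, d_7 = (2170 - 46^2)/1 = 54/1 = 54: (m_7, d_7) = (m_1, d_1) = (46, 54), so from here the quotients repeat a_1, ..., a_6; the period length is 6.
So sqrt(2170) = [46; (1, 1, 2, 1, 1, 92)] with period length k = 6.
k is even, so the fundamental solution of x^2 - 2170y^2 = 1 is (p_{k-1}, q_{k-1}) = (p_5, q_5); compute convergents through index 5.
Convergents (p_i = a_i*p_{i-1} + p_{i-2}, q_i = a_i*q_{i-1} + q_{i-2} with p_{-2}=0, p_{-1}=1, q_{-2}=1, q_{-1}=0):
  i=0: a_0=46, p_0 = 46*1 + 0 = 46, q_0 = 46*0 + 1 = 1.
  i=1: a_1=1, p_1 = 1*46 + 1 = 47, q_1 = 1*1 + 0 = 1.
  i=2: a_2=1, p_2 = 1*47 + 46 = 93, q_2 = 1*1 + 1 = 2.
  i=3: a_3=2, p_3 = 2*93 + 47 = 233, q_3 = 2*2 + 1 = 5.
  i=4: a_4=1, p_4 = 1*233 + 93 = 326, q_4 = 1*5 + 2 = 7.
  i=5: a_5=1, p_5 = 1*326 + 233 = 559, q_5 = 1*7 + 5 = 12.
Check: 559^2 - 2170*12^2 = 312481 - 312480 = 1, so (x, y) = (559, 12) solves the equation, and by the theorem it is the least positive solution.

(x, y) = (559, 12)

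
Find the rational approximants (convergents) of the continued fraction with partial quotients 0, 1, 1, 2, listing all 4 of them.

Using the convergent recurrence p_i = a_i*p_{i-1} + p_{i-2}, q_i = a_i*q_{i-1} + q_{i-2} with p_{-2}=0, p_{-1}=1, q_{-2}=1, q_{-1}=0:
  i=0: a_0=0, p_0 = 0*1 + 0 = 0, q_0 = 0*0 + 1 = 1.
  i=1: a_1=1, p_1 = 1*0 + 1 = 1, q_1 = 1*1 + 0 = 1.
  i=2: a_2=1, p_2 = 1*1 + 0 = 1, q_2 = 1*1 + 1 = 2.
  i=3: a_3=2, p_3 = 2*1 + 1 = 3, q_3 = 2*2 + 1 = 5.

0/1, 1/1, 1/2, 3/5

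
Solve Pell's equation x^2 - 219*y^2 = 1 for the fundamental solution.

First expand sqrt(219) as a continued fraction. With x_i = (sqrt(219) + m_i)/d_i and (m_0, d_0) = (0, 1): a_0 = floor(sqrt(219)) = 14, since 14^2 = 196 <= 219 < 225 = 15^2.
Iterate m_{i+1} = d_i*a_i - m_i, d_{i+1} = (219 - m_{i+1}^2)/d_i, a_{i+1} = floor((a_0 + m_{i+1})/d_{i+1}):
  m_1 = 1*14 - 0 = 14, d_1 = (219 - 14^2)/1 = 23/1 = 23, a_1 = floor((14 + 14)/23) = 1.
  m_2 = 23*1 - 14 = 9, d_2 = (219 - 9^2)/23 = 138/23 = 6, a_2 = floor((14 + 9)/6) = 3.
  m_3 = 6*3 - 9 = 9, d_3 = (219 - 9^2)/6 = 138/6 = 23, a_3 = floor((14 + 9)/23) = 1.
  m_4 = 23*1 - 9 = 14, d_4 = (219 - 14^2)/23 = 23/23 = 1, a_4 = floor((14 + 14)/1) = 28.
  m_5 = 1*28 - 14 = 14, d_5 = (219 - 14^2)/1 = 23/1 = 23: (m_5, d_5) = (m_1, d_1) = (14, 23), so from here the quotients repeat a_1, ..., a_4; the period length is 4.
So sqrt(219) = [14; (1, 3, 1, 28)] with period length k = 4.
k is even, so the fundamental solution of x^2 - 219y^2 = 1 is (p_{k-1}, q_{k-1}) = (p_3, q_3); compute convergents through index 3.
Convergents (p_i = a_i*p_{i-1} + p_{i-2}, q_i = a_i*q_{i-1} + q_{i-2} with p_{-2}=0, p_{-1}=1, q_{-2}=1, q_{-1}=0):
  i=0: a_0=14, p_0 = 14*1 + 0 = 14, q_0 = 14*0 + 1 = 1.
  i=1: a_1=1, p_1 = 1*14 + 1 = 15, q_1 = 1*1 + 0 = 1.
  i=2: a_2=3, p_2 = 3*15 + 14 = 59, q_2 = 3*1 + 1 = 4.
  i=3: a_3=1, p_3 = 1*59 + 15 = 74, q_3 = 1*4 + 1 = 5.
Check: 74^2 - 219*5^2 = 5476 - 5475 = 1, so (x, y) = (74, 5) solves the equation, and by the theorem it is the least positive solution.

(x, y) = (74, 5)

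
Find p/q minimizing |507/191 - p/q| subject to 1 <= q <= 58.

146/55

Expand x = 507/191 as a continued fraction with the Euclidean algorithm:
  507 = 2*191 + 125, so a_0 = 2.
  191 = 1*125 + 66, so a_1 = 1.
  125 = 1*66 + 59, so a_2 = 1.
  66 = 1*59 + 7, so a_3 = 1.
  59 = 8*7 + 3, so a_4 = 8.
  7 = 2*3 + 1, so a_5 = 2.
  3 = 3*1 + 0, so a_6 = 3.
so x = [2; 1, 1, 1, 8, 2, 3].
Convergents (p_i = a_i*p_{i-1} + p_{i-2}, q_i = a_i*q_{i-1} + q_{i-2} with p_{-2}=0, p_{-1}=1, q_{-2}=1, q_{-1}=0), until the denominator exceeds 58:
  i=0: a_0=2, p_0 = 2*1 + 0 = 2, q_0 = 2*0 + 1 = 1.
  i=1: a_1=1, p_1 = 1*2 + 1 = 3, q_1 = 1*1 + 0 = 1.
  i=2: a_2=1, p_2 = 1*3 + 2 = 5, q_2 = 1*1 + 1 = 2.
  i=3: a_3=1, p_3 = 1*5 + 3 = 8, q_3 = 1*2 + 1 = 3.
  i=4: a_4=8, p_4 = 8*8 + 5 = 69, q_4 = 8*3 + 2 = 26.
  i=5: a_5=2, p_5 = 2*69 + 8 = 146, q_5 = 2*26 + 3 = 55.
  i=6: a_6=3, p_6 = 3*146 + 69 = 507, q_6 = 3*55 + 26 = 191.
q_6 = 191 > 58, so the last convergent with denominator <= 58 is p_5/q_5 = 146/55.
The closest fraction with denominator <= 58 is either p_5/q_5 or the intermediate fraction (k*p_5 + p_4)/(k*q_5 + q_4) with the largest k >= 1 whose denominator stays <= 58; these approach x as k grows, and every other convergent or intermediate fraction in range is farther away.
Largest k: floor((58 - q_4)/q_5) = floor((58 - 26)/55) = 0.
Since k = 0, no intermediate fraction beyond p_5/q_5 has denominator <= 58, so the convergent 146/55 is the closest (its error is |507*55 - 146*191|/(191*55) = 1/10505).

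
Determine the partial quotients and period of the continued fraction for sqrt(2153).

Write x_i = (sqrt(2153) + m_i)/d_i with (m_0, d_0) = (0, 1). a_0 = floor(sqrt(2153)) = 46, since 46^2 = 2116 <= 2153 < 2209 = 47^2.
Iterate m_{i+1} = d_i*a_i - m_i, d_{i+1} = (2153 - m_{i+1}^2)/d_i, a_{i+1} = floor((a_0 + m_{i+1})/d_{i+1}):
  m_1 = 1*46 - 0 = 46, d_1 = (2153 - 46^2)/1 = 37/1 = 37, a_1 = floor((46 + 46)/37) = 2.
  m_2 = 37*2 - 46 = 28, d_2 = (2153 - 28^2)/37 = 1369/37 = 37, a_2 = floor((46 + 28)/37) = 2.
  m_3 = 37*2 - 28 = 46, d_3 = (2153 - 46^2)/37 = 37/37 = 1, a_3 = floor((46 + 46)/1) = 92.
  m_4 = 1*92 - 46 = 46, d_4 = (2153 - 46^2)/1 = 37/1 = 37: (m_4, d_4) = (m_1, d_1) = (46, 37), so from here the quotients repeat a_1, ..., a_3; the period length is 3.
Hence the expansion of sqrt(2153) is a_0 = 46 followed by the repeating block 2, 2, 92 (period 3).

[46; (2, 2, 92)]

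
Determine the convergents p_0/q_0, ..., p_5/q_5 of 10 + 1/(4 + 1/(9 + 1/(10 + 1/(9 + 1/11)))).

Using the convergent recurrence p_i = a_i*p_{i-1} + p_{i-2}, q_i = a_i*q_{i-1} + q_{i-2} with p_{-2}=0, p_{-1}=1, q_{-2}=1, q_{-1}=0:
  i=0: a_0=10, p_0 = 10*1 + 0 = 10, q_0 = 10*0 + 1 = 1.
  i=1: a_1=4, p_1 = 4*10 + 1 = 41, q_1 = 4*1 + 0 = 4.
  i=2: a_2=9, p_2 = 9*41 + 10 = 379, q_2 = 9*4 + 1 = 37.
  i=3: a_3=10, p_3 = 10*379 + 41 = 3831, q_3 = 10*37 + 4 = 374.
  i=4: a_4=9, p_4 = 9*3831 + 379 = 34858, q_4 = 9*374 + 37 = 3403.
  i=5: a_5=11, p_5 = 11*34858 + 3831 = 387269, q_5 = 11*3403 + 374 = 37807.

10/1, 41/4, 379/37, 3831/374, 34858/3403, 387269/37807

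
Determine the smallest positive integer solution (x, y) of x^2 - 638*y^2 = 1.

(x, y) = (42283, 1674)

First expand sqrt(638) as a continued fraction. With x_i = (sqrt(638) + m_i)/d_i and (m_0, d_0) = (0, 1): a_0 = floor(sqrt(638)) = 25, since 25^2 = 625 <= 638 < 676 = 26^2.
Iterate m_{i+1} = d_i*a_i - m_i, d_{i+1} = (638 - m_{i+1}^2)/d_i, a_{i+1} = floor((a_0 + m_{i+1})/d_{i+1}):
  m_1 = 1*25 - 0 = 25, d_1 = (638 - 25^2)/1 = 13/1 = 13, a_1 = floor((25 + 25)/13) = 3.
  m_2 = 13*3 - 25 = 14, d_2 = (638 - 14^2)/13 = 442/13 = 34, a_2 = floor((25 + 14)/34) = 1.
  m_3 = 34*1 - 14 = 20, d_3 = (638 - 20^2)/34 = 238/34 = 7, a_3 = floor((25 + 20)/7) = 6.
  m_4 = 7*6 - 20 = 22, d_4 = (638 - 22^2)/7 = 154/7 = 22, a_4 = floor((25 + 22)/22) = 2.
  m_5 = 22*2 - 22 = 22, d_5 = (638 - 22^2)/22 = 154/22 = 7, a_5 = floor((25 + 22)/7) = 6.
  m_6 = 7*6 - 22 = 20, d_6 = (638 - 20^2)/7 = 238/7 = 34, a_6 = floor((25 + 20)/34) = 1.
  m_7 = 34*1 - 20 = 14, d_7 = (638 - 14^2)/34 = 442/34 = 13, a_7 = floor((25 + 14)/13) = 3.
  m_8 = 13*3 - 14 = 25, d_8 = (638 - 25^2)/13 = 13/13 = 1, a_8 = floor((25 + 25)/1) = 50.
  m_9 = 1*50 - 25 = 25, d_9 = (638 - 25^2)/1 = 13/1 = 13: (m_9, d_9) = (m_1, d_1) = (25, 13), so from here the quotients repeat a_1, ..., a_8; the period length is 8.
So sqrt(638) = [25; (3, 1, 6, 2, 6, 1, 3, 50)] with period length k = 8.
k is even, so the fundamental solution of x^2 - 638y^2 = 1 is (p_{k-1}, q_{k-1}) = (p_7, q_7); compute convergents through index 7.
Convergents (p_i = a_i*p_{i-1} + p_{i-2}, q_i = a_i*q_{i-1} + q_{i-2} with p_{-2}=0, p_{-1}=1, q_{-2}=1, q_{-1}=0):
  i=0: a_0=25, p_0 = 25*1 + 0 = 25, q_0 = 25*0 + 1 = 1.
  i=1: a_1=3, p_1 = 3*25 + 1 = 76, q_1 = 3*1 + 0 = 3.
  i=2: a_2=1, p_2 = 1*76 + 25 = 101, q_2 = 1*3 + 1 = 4.
  i=3: a_3=6, p_3 = 6*101 + 76 = 682, q_3 = 6*4 + 3 = 27.
  i=4: a_4=2, p_4 = 2*682 + 101 = 1465, q_4 = 2*27 + 4 = 58.
  i=5: a_5=6, p_5 = 6*1465 + 682 = 9472, q_5 = 6*58 + 27 = 375.
  i=6: a_6=1, p_6 = 1*9472 + 1465 = 10937, q_6 = 1*375 + 58 = 433.
  i=7: a_7=3, p_7 = 3*10937 + 9472 = 42283, q_7 = 3*433 + 375 = 1674.
Check: 42283^2 - 638*1674^2 = 1787852089 - 1787852088 = 1, so (x, y) = (42283, 1674) solves the equation, and by the theorem it is the least positive solution.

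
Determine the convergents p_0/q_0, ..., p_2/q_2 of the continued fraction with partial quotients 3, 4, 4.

3/1, 13/4, 55/17

Using the convergent recurrence p_i = a_i*p_{i-1} + p_{i-2}, q_i = a_i*q_{i-1} + q_{i-2} with p_{-2}=0, p_{-1}=1, q_{-2}=1, q_{-1}=0:
  i=0: a_0=3, p_0 = 3*1 + 0 = 3, q_0 = 3*0 + 1 = 1.
  i=1: a_1=4, p_1 = 4*3 + 1 = 13, q_1 = 4*1 + 0 = 4.
  i=2: a_2=4, p_2 = 4*13 + 3 = 55, q_2 = 4*4 + 1 = 17.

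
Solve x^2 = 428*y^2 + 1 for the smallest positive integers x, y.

First expand sqrt(428) as a continued fraction. With x_i = (sqrt(428) + m_i)/d_i and (m_0, d_0) = (0, 1): a_0 = floor(sqrt(428)) = 20, since 20^2 = 400 <= 428 < 441 = 21^2.
Iterate m_{i+1} = d_i*a_i - m_i, d_{i+1} = (428 - m_{i+1}^2)/d_i, a_{i+1} = floor((a_0 + m_{i+1})/d_{i+1}):
  m_1 = 1*20 - 0 = 20, d_1 = (428 - 20^2)/1 = 28/1 = 28, a_1 = floor((20 + 20)/28) = 1.
  m_2 = 28*1 - 20 = 8, d_2 = (428 - 8^2)/28 = 364/28 = 13, a_2 = floor((20 + 8)/13) = 2.
  m_3 = 13*2 - 8 = 18, d_3 = (428 - 18^2)/13 = 104/13 = 8, a_3 = floor((20 + 18)/8) = 4.
  m_4 = 8*4 - 18 = 14, d_4 = (428 - 14^2)/8 = 232/8 = 29, a_4 = floor((20 + 14)/29) = 1.
  m_5 = 29*1 - 14 = 15, d_5 = (428 - 15^2)/29 = 203/29 = 7, a_5 = floor((20 + 15)/7) = 5.
  m_6 = 7*5 - 15 = 20, d_6 = (428 - 20^2)/7 = 28/7 = 4, a_6 = floor((20 + 20)/4) = 10.
  m_7 = 4*10 - 20 = 20, d_7 = (428 - 20^2)/4 = 28/4 = 7, a_7 = floor((20 + 20)/7) = 5.
  m_8 = 7*5 - 20 = 15, d_8 = (428 - 15^2)/7 = 203/7 = 29, a_8 = floor((20 + 15)/29) = 1.
  m_9 = 29*1 - 15 = 14, d_9 = (428 - 14^2)/29 = 232/29 = 8, a_9 = floor((20 + 14)/8) = 4.
  m_10 = 8*4 - 14 = 18, d_10 = (428 - 18^2)/8 = 104/8 = 13, a_10 = floor((20 + 18)/13) = 2.
  m_11 = 13*2 - 18 = 8, d_11 = (428 - 8^2)/13 = 364/13 = 28, a_11 = floor((20 + 8)/28) = 1.
  m_12 = 28*1 - 8 = 20, d_12 = (428 - 20^2)/28 = 28/28 = 1, a_12 = floor((20 + 20)/1) = 40.
  m_13 = 1*40 - 20 = 20, d_13 = (428 - 20^2)/1 = 28/1 = 28: (m_13, d_13) = (m_1, d_1) = (20, 28), so from here the quotients repeat a_1, ..., a_12; the period length is 12.
So sqrt(428) = [20; (1, 2, 4, 1, 5, 10, 5, 1, 4, 2, 1, 40)] with period length k = 12.
k is even, so the fundamental solution of x^2 - 428y^2 = 1 is (p_{k-1}, q_{k-1}) = (p_11, q_11); compute convergents through index 11.
Convergents (p_i = a_i*p_{i-1} + p_{i-2}, q_i = a_i*q_{i-1} + q_{i-2} with p_{-2}=0, p_{-1}=1, q_{-2}=1, q_{-1}=0):
  i=0: a_0=20, p_0 = 20*1 + 0 = 20, q_0 = 20*0 + 1 = 1.
  i=1: a_1=1, p_1 = 1*20 + 1 = 21, q_1 = 1*1 + 0 = 1.
  i=2: a_2=2, p_2 = 2*21 + 20 = 62, q_2 = 2*1 + 1 = 3.
  i=3: a_3=4, p_3 = 4*62 + 21 = 269, q_3 = 4*3 + 1 = 13.
  i=4: a_4=1, p_4 = 1*269 + 62 = 331, q_4 = 1*13 + 3 = 16.
  i=5: a_5=5, p_5 = 5*331 + 269 = 1924, q_5 = 5*16 + 13 = 93.
  i=6: a_6=10, p_6 = 10*1924 + 331 = 19571, q_6 = 10*93 + 16 = 946.
  i=7: a_7=5, p_7 = 5*19571 + 1924 = 99779, q_7 = 5*946 + 93 = 4823.
  i=8: a_8=1, p_8 = 1*99779 + 19571 = 119350, q_8 = 1*4823 + 946 = 5769.
  i=9: a_9=4, p_9 = 4*119350 + 99779 = 577179, q_9 = 4*5769 + 4823 = 27899.
  i=10: a_10=2, p_10 = 2*577179 + 119350 = 1273708, q_10 = 2*27899 + 5769 = 61567.
  i=11: a_11=1, p_11 = 1*1273708 + 577179 = 1850887, q_11 = 1*61567 + 27899 = 89466.
Check: 1850887^2 - 428*89466^2 = 3425782686769 - 3425782686768 = 1, so (x, y) = (1850887, 89466) solves the equation, and by the theorem it is the least positive solution.

(x, y) = (1850887, 89466)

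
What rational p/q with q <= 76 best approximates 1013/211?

Expand x = 1013/211 as a continued fraction with the Euclidean algorithm:
  1013 = 4*211 + 169, so a_0 = 4.
  211 = 1*169 + 42, so a_1 = 1.
  169 = 4*42 + 1, so a_2 = 4.
  42 = 42*1 + 0, so a_3 = 42.
so x = [4; 1, 4, 42].
Convergents (p_i = a_i*p_{i-1} + p_{i-2}, q_i = a_i*q_{i-1} + q_{i-2} with p_{-2}=0, p_{-1}=1, q_{-2}=1, q_{-1}=0), until the denominator exceeds 76:
  i=0: a_0=4, p_0 = 4*1 + 0 = 4, q_0 = 4*0 + 1 = 1.
  i=1: a_1=1, p_1 = 1*4 + 1 = 5, q_1 = 1*1 + 0 = 1.
  i=2: a_2=4, p_2 = 4*5 + 4 = 24, q_2 = 4*1 + 1 = 5.
  i=3: a_3=42, p_3 = 42*24 + 5 = 1013, q_3 = 42*5 + 1 = 211.
q_3 = 211 > 76, so the last convergent with denominator <= 76 is p_2/q_2 = 24/5.
The closest fraction with denominator <= 76 is either p_2/q_2 or the intermediate fraction (k*p_2 + p_1)/(k*q_2 + q_1) with the largest k >= 1 whose denominator stays <= 76; these approach x as k grows, and every other convergent or intermediate fraction in range is farther away.
Largest k: floor((76 - q_1)/q_2) = floor((76 - 1)/5) = 15.
That gives (15*24 + 5)/(15*5 + 1) = 365/76.
Compare the errors: |x - 24/5| = |1013*5 - 24*211|/(211*5) = 1/1055, and |x - 365/76| = |1013*76 - 365*211|/(211*76) = 27/16036.
Cross-multiplying, 1*16036 = 16036 < 28485 = 27*1055, so 1/1055 is smaller: the convergent 24/5 is closer to x than 365/76.

24/5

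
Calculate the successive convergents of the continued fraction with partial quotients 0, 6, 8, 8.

0/1, 1/6, 8/49, 65/398

Using the convergent recurrence p_i = a_i*p_{i-1} + p_{i-2}, q_i = a_i*q_{i-1} + q_{i-2} with p_{-2}=0, p_{-1}=1, q_{-2}=1, q_{-1}=0:
  i=0: a_0=0, p_0 = 0*1 + 0 = 0, q_0 = 0*0 + 1 = 1.
  i=1: a_1=6, p_1 = 6*0 + 1 = 1, q_1 = 6*1 + 0 = 6.
  i=2: a_2=8, p_2 = 8*1 + 0 = 8, q_2 = 8*6 + 1 = 49.
  i=3: a_3=8, p_3 = 8*8 + 1 = 65, q_3 = 8*49 + 6 = 398.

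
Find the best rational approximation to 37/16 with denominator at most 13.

30/13

Expand x = 37/16 as a continued fraction with the Euclidean algorithm:
  37 = 2*16 + 5, so a_0 = 2.
  16 = 3*5 + 1, so a_1 = 3.
  5 = 5*1 + 0, so a_2 = 5.
so x = [2; 3, 5].
Convergents (p_i = a_i*p_{i-1} + p_{i-2}, q_i = a_i*q_{i-1} + q_{i-2} with p_{-2}=0, p_{-1}=1, q_{-2}=1, q_{-1}=0), until the denominator exceeds 13:
  i=0: a_0=2, p_0 = 2*1 + 0 = 2, q_0 = 2*0 + 1 = 1.
  i=1: a_1=3, p_1 = 3*2 + 1 = 7, q_1 = 3*1 + 0 = 3.
  i=2: a_2=5, p_2 = 5*7 + 2 = 37, q_2 = 5*3 + 1 = 16.
q_2 = 16 > 13, so the last convergent with denominator <= 13 is p_1/q_1 = 7/3.
The closest fraction with denominator <= 13 is either p_1/q_1 or the intermediate fraction (k*p_1 + p_0)/(k*q_1 + q_0) with the largest k >= 1 whose denominator stays <= 13; these approach x as k grows, and every other convergent or intermediate fraction in range is farther away.
Largest k: floor((13 - q_0)/q_1) = floor((13 - 1)/3) = 4.
That gives (4*7 + 2)/(4*3 + 1) = 30/13.
Compare the errors: |x - 7/3| = |37*3 - 7*16|/(16*3) = 1/48, and |x - 30/13| = |37*13 - 30*16|/(16*13) = 1/208.
Cross-multiplying, 1*48 = 48 < 208 = 1*208, so 1/208 is smaller: the intermediate fraction 30/13 is closer to x than 7/3.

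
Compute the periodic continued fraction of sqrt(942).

Write x_i = (sqrt(942) + m_i)/d_i with (m_0, d_0) = (0, 1). a_0 = floor(sqrt(942)) = 30, since 30^2 = 900 <= 942 < 961 = 31^2.
Iterate m_{i+1} = d_i*a_i - m_i, d_{i+1} = (942 - m_{i+1}^2)/d_i, a_{i+1} = floor((a_0 + m_{i+1})/d_{i+1}):
  m_1 = 1*30 - 0 = 30, d_1 = (942 - 30^2)/1 = 42/1 = 42, a_1 = floor((30 + 30)/42) = 1.
  m_2 = 42*1 - 30 = 12, d_2 = (942 - 12^2)/42 = 798/42 = 19, a_2 = floor((30 + 12)/19) = 2.
  m_3 = 19*2 - 12 = 26, d_3 = (942 - 26^2)/19 = 266/19 = 14, a_3 = floor((30 + 26)/14) = 4.
  m_4 = 14*4 - 26 = 30, d_4 = (942 - 30^2)/14 = 42/14 = 3, a_4 = floor((30 + 30)/3) = 20.
  m_5 = 3*20 - 30 = 30, d_5 = (942 - 30^2)/3 = 42/3 = 14, a_5 = floor((30 + 30)/14) = 4.
  m_6 = 14*4 - 30 = 26, d_6 = (942 - 26^2)/14 = 266/14 = 19, a_6 = floor((30 + 26)/19) = 2.
  m_7 = 19*2 - 26 = 12, d_7 = (942 - 12^2)/19 = 798/19 = 42, a_7 = floor((30 + 12)/42) = 1.
  m_8 = 42*1 - 12 = 30, d_8 = (942 - 30^2)/42 = 42/42 = 1, a_8 = floor((30 + 30)/1) = 60.
  m_9 = 1*60 - 30 = 30, d_9 = (942 - 30^2)/1 = 42/1 = 42: (m_9, d_9) = (m_1, d_1) = (30, 42), so from here the quotients repeat a_1, ..., a_8; the period length is 8.
Hence the expansion of sqrt(942) is a_0 = 30 followed by the repeating block 1, 2, 4, 20, 4, 2, 1, 60 (period 8).

[30; (1, 2, 4, 20, 4, 2, 1, 60)]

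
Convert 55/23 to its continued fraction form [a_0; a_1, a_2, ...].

[2; 2, 1, 1, 4]

Run the Euclidean algorithm on 55 and 23; the successive quotients are the partial quotients a_0, a_1, ... (each step inverts the fractional part left over by the previous one):
  55 = 2*23 + 9, so a_0 = 2.
  23 = 2*9 + 5, so a_1 = 2.
  9 = 1*5 + 4, so a_2 = 1.
  5 = 1*4 + 1, so a_3 = 1.
  4 = 4*1 + 0, so a_4 = 4.
The remainder reaches 0 after 5 divisions, so the expansion has 5 partial quotients, read off in order.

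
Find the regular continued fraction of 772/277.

[2; 1, 3, 1, 2, 3, 1, 1, 2]

Run the Euclidean algorithm on 772 and 277; the successive quotients are the partial quotients a_0, a_1, ... (each step inverts the fractional part left over by the previous one):
  772 = 2*277 + 218, so a_0 = 2.
  277 = 1*218 + 59, so a_1 = 1.
  218 = 3*59 + 41, so a_2 = 3.
  59 = 1*41 + 18, so a_3 = 1.
  41 = 2*18 + 5, so a_4 = 2.
  18 = 3*5 + 3, so a_5 = 3.
  5 = 1*3 + 2, so a_6 = 1.
  3 = 1*2 + 1, so a_7 = 1.
  2 = 2*1 + 0, so a_8 = 2.
The remainder reaches 0 after 9 divisions, so the expansion has 9 partial quotients, read off in order.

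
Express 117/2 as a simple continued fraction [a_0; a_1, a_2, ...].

[58; 2]

Run the Euclidean algorithm on 117 and 2; the successive quotients are the partial quotients a_0, a_1, ... (each step inverts the fractional part left over by the previous one):
  117 = 58*2 + 1, so a_0 = 58.
  2 = 2*1 + 0, so a_1 = 2.
The remainder reaches 0 after 2 divisions, so the expansion has 2 partial quotients, read off in order.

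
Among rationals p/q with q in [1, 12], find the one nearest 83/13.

Expand x = 83/13 as a continued fraction with the Euclidean algorithm:
  83 = 6*13 + 5, so a_0 = 6.
  13 = 2*5 + 3, so a_1 = 2.
  5 = 1*3 + 2, so a_2 = 1.
  3 = 1*2 + 1, so a_3 = 1.
  2 = 2*1 + 0, so a_4 = 2.
so x = [6; 2, 1, 1, 2].
Convergents (p_i = a_i*p_{i-1} + p_{i-2}, q_i = a_i*q_{i-1} + q_{i-2} with p_{-2}=0, p_{-1}=1, q_{-2}=1, q_{-1}=0), until the denominator exceeds 12:
  i=0: a_0=6, p_0 = 6*1 + 0 = 6, q_0 = 6*0 + 1 = 1.
  i=1: a_1=2, p_1 = 2*6 + 1 = 13, q_1 = 2*1 + 0 = 2.
  i=2: a_2=1, p_2 = 1*13 + 6 = 19, q_2 = 1*2 + 1 = 3.
  i=3: a_3=1, p_3 = 1*19 + 13 = 32, q_3 = 1*3 + 2 = 5.
  i=4: a_4=2, p_4 = 2*32 + 19 = 83, q_4 = 2*5 + 3 = 13.
q_4 = 13 > 12, so the last convergent with denominator <= 12 is p_3/q_3 = 32/5.
The closest fraction with denominator <= 12 is either p_3/q_3 or the intermediate fraction (k*p_3 + p_2)/(k*q_3 + q_2) with the largest k >= 1 whose denominator stays <= 12; these approach x as k grows, and every other convergent or intermediate fraction in range is farther away.
Largest k: floor((12 - q_2)/q_3) = floor((12 - 3)/5) = 1.
That gives (1*32 + 19)/(1*5 + 3) = 51/8.
Compare the errors: |x - 32/5| = |83*5 - 32*13|/(13*5) = 1/65, and |x - 51/8| = |83*8 - 51*13|/(13*8) = 1/104.
Cross-multiplying, 1*65 = 65 < 104 = 1*104, so 1/104 is smaller: the intermediate fraction 51/8 is closer to x than 32/5.

51/8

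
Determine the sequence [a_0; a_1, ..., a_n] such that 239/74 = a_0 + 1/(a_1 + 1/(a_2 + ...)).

Run the Euclidean algorithm on 239 and 74; the successive quotients are the partial quotients a_0, a_1, ... (each step inverts the fractional part left over by the previous one):
  239 = 3*74 + 17, so a_0 = 3.
  74 = 4*17 + 6, so a_1 = 4.
  17 = 2*6 + 5, so a_2 = 2.
  6 = 1*5 + 1, so a_3 = 1.
  5 = 5*1 + 0, so a_4 = 5.
The remainder reaches 0 after 5 divisions, so the expansion has 5 partial quotients, read off in order.

[3; 4, 2, 1, 5]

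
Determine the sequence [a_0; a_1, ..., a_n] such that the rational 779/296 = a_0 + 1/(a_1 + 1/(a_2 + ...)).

[2; 1, 1, 1, 2, 1, 1, 15]

Run the Euclidean algorithm on 779 and 296; the successive quotients are the partial quotients a_0, a_1, ... (each step inverts the fractional part left over by the previous one):
  779 = 2*296 + 187, so a_0 = 2.
  296 = 1*187 + 109, so a_1 = 1.
  187 = 1*109 + 78, so a_2 = 1.
  109 = 1*78 + 31, so a_3 = 1.
  78 = 2*31 + 16, so a_4 = 2.
  31 = 1*16 + 15, so a_5 = 1.
  16 = 1*15 + 1, so a_6 = 1.
  15 = 15*1 + 0, so a_7 = 15.
The remainder reaches 0 after 8 divisions, so the expansion has 8 partial quotients, read off in order.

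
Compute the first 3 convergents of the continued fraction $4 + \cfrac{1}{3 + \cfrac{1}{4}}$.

Using the convergent recurrence p_i = a_i*p_{i-1} + p_{i-2}, q_i = a_i*q_{i-1} + q_{i-2} with p_{-2}=0, p_{-1}=1, q_{-2}=1, q_{-1}=0:
  i=0: a_0=4, p_0 = 4*1 + 0 = 4, q_0 = 4*0 + 1 = 1.
  i=1: a_1=3, p_1 = 3*4 + 1 = 13, q_1 = 3*1 + 0 = 3.
  i=2: a_2=4, p_2 = 4*13 + 4 = 56, q_2 = 4*3 + 1 = 13.

4/1, 13/3, 56/13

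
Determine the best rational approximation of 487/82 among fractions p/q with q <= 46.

196/33

Expand x = 487/82 as a continued fraction with the Euclidean algorithm:
  487 = 5*82 + 77, so a_0 = 5.
  82 = 1*77 + 5, so a_1 = 1.
  77 = 15*5 + 2, so a_2 = 15.
  5 = 2*2 + 1, so a_3 = 2.
  2 = 2*1 + 0, so a_4 = 2.
so x = [5; 1, 15, 2, 2].
Convergents (p_i = a_i*p_{i-1} + p_{i-2}, q_i = a_i*q_{i-1} + q_{i-2} with p_{-2}=0, p_{-1}=1, q_{-2}=1, q_{-1}=0), until the denominator exceeds 46:
  i=0: a_0=5, p_0 = 5*1 + 0 = 5, q_0 = 5*0 + 1 = 1.
  i=1: a_1=1, p_1 = 1*5 + 1 = 6, q_1 = 1*1 + 0 = 1.
  i=2: a_2=15, p_2 = 15*6 + 5 = 95, q_2 = 15*1 + 1 = 16.
  i=3: a_3=2, p_3 = 2*95 + 6 = 196, q_3 = 2*16 + 1 = 33.
  i=4: a_4=2, p_4 = 2*196 + 95 = 487, q_4 = 2*33 + 16 = 82.
q_4 = 82 > 46, so the last convergent with denominator <= 46 is p_3/q_3 = 196/33.
The closest fraction with denominator <= 46 is either p_3/q_3 or the intermediate fraction (k*p_3 + p_2)/(k*q_3 + q_2) with the largest k >= 1 whose denominator stays <= 46; these approach x as k grows, and every other convergent or intermediate fraction in range is farther away.
Largest k: floor((46 - q_2)/q_3) = floor((46 - 16)/33) = 0.
Since k = 0, no intermediate fraction beyond p_3/q_3 has denominator <= 46, so the convergent 196/33 is the closest (its error is |487*33 - 196*82|/(82*33) = 1/2706).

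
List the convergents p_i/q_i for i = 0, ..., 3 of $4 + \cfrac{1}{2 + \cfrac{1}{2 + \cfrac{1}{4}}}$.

4/1, 9/2, 22/5, 97/22

Using the convergent recurrence p_i = a_i*p_{i-1} + p_{i-2}, q_i = a_i*q_{i-1} + q_{i-2} with p_{-2}=0, p_{-1}=1, q_{-2}=1, q_{-1}=0:
  i=0: a_0=4, p_0 = 4*1 + 0 = 4, q_0 = 4*0 + 1 = 1.
  i=1: a_1=2, p_1 = 2*4 + 1 = 9, q_1 = 2*1 + 0 = 2.
  i=2: a_2=2, p_2 = 2*9 + 4 = 22, q_2 = 2*2 + 1 = 5.
  i=3: a_3=4, p_3 = 4*22 + 9 = 97, q_3 = 4*5 + 2 = 22.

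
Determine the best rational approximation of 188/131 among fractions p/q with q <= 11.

10/7

Expand x = 188/131 as a continued fraction with the Euclidean algorithm:
  188 = 1*131 + 57, so a_0 = 1.
  131 = 2*57 + 17, so a_1 = 2.
  57 = 3*17 + 6, so a_2 = 3.
  17 = 2*6 + 5, so a_3 = 2.
  6 = 1*5 + 1, so a_4 = 1.
  5 = 5*1 + 0, so a_5 = 5.
so x = [1; 2, 3, 2, 1, 5].
Convergents (p_i = a_i*p_{i-1} + p_{i-2}, q_i = a_i*q_{i-1} + q_{i-2} with p_{-2}=0, p_{-1}=1, q_{-2}=1, q_{-1}=0), until the denominator exceeds 11:
  i=0: a_0=1, p_0 = 1*1 + 0 = 1, q_0 = 1*0 + 1 = 1.
  i=1: a_1=2, p_1 = 2*1 + 1 = 3, q_1 = 2*1 + 0 = 2.
  i=2: a_2=3, p_2 = 3*3 + 1 = 10, q_2 = 3*2 + 1 = 7.
  i=3: a_3=2, p_3 = 2*10 + 3 = 23, q_3 = 2*7 + 2 = 16.
q_3 = 16 > 11, so the last convergent with denominator <= 11 is p_2/q_2 = 10/7.
The closest fraction with denominator <= 11 is either p_2/q_2 or the intermediate fraction (k*p_2 + p_1)/(k*q_2 + q_1) with the largest k >= 1 whose denominator stays <= 11; these approach x as k grows, and every other convergent or intermediate fraction in range is farther away.
Largest k: floor((11 - q_1)/q_2) = floor((11 - 2)/7) = 1.
That gives (1*10 + 3)/(1*7 + 2) = 13/9.
Compare the errors: |x - 10/7| = |188*7 - 10*131|/(131*7) = 6/917, and |x - 13/9| = |188*9 - 13*131|/(131*9) = 11/1179.
Cross-multiplying, 6*1179 = 7074 < 10087 = 11*917, so 6/917 is smaller: the convergent 10/7 is closer to x than 13/9.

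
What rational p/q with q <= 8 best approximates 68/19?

Expand x = 68/19 as a continued fraction with the Euclidean algorithm:
  68 = 3*19 + 11, so a_0 = 3.
  19 = 1*11 + 8, so a_1 = 1.
  11 = 1*8 + 3, so a_2 = 1.
  8 = 2*3 + 2, so a_3 = 2.
  3 = 1*2 + 1, so a_4 = 1.
  2 = 2*1 + 0, so a_5 = 2.
so x = [3; 1, 1, 2, 1, 2].
Convergents (p_i = a_i*p_{i-1} + p_{i-2}, q_i = a_i*q_{i-1} + q_{i-2} with p_{-2}=0, p_{-1}=1, q_{-2}=1, q_{-1}=0), until the denominator exceeds 8:
  i=0: a_0=3, p_0 = 3*1 + 0 = 3, q_0 = 3*0 + 1 = 1.
  i=1: a_1=1, p_1 = 1*3 + 1 = 4, q_1 = 1*1 + 0 = 1.
  i=2: a_2=1, p_2 = 1*4 + 3 = 7, q_2 = 1*1 + 1 = 2.
  i=3: a_3=2, p_3 = 2*7 + 4 = 18, q_3 = 2*2 + 1 = 5.
  i=4: a_4=1, p_4 = 1*18 + 7 = 25, q_4 = 1*5 + 2 = 7.
  i=5: a_5=2, p_5 = 2*25 + 18 = 68, q_5 = 2*7 + 5 = 19.
q_5 = 19 > 8, so the last convergent with denominator <= 8 is p_4/q_4 = 25/7.
The closest fraction with denominator <= 8 is either p_4/q_4 or the intermediate fraction (k*p_4 + p_3)/(k*q_4 + q_3) with the largest k >= 1 whose denominator stays <= 8; these approach x as k grows, and every other convergent or intermediate fraction in range is farther away.
Largest k: floor((8 - q_3)/q_4) = floor((8 - 5)/7) = 0.
Since k = 0, no intermediate fraction beyond p_4/q_4 has denominator <= 8, so the convergent 25/7 is the closest (its error is |68*7 - 25*19|/(19*7) = 1/133).

25/7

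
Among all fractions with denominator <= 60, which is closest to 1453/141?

Expand x = 1453/141 as a continued fraction with the Euclidean algorithm:
  1453 = 10*141 + 43, so a_0 = 10.
  141 = 3*43 + 12, so a_1 = 3.
  43 = 3*12 + 7, so a_2 = 3.
  12 = 1*7 + 5, so a_3 = 1.
  7 = 1*5 + 2, so a_4 = 1.
  5 = 2*2 + 1, so a_5 = 2.
  2 = 2*1 + 0, so a_6 = 2.
so x = [10; 3, 3, 1, 1, 2, 2].
Convergents (p_i = a_i*p_{i-1} + p_{i-2}, q_i = a_i*q_{i-1} + q_{i-2} with p_{-2}=0, p_{-1}=1, q_{-2}=1, q_{-1}=0), until the denominator exceeds 60:
  i=0: a_0=10, p_0 = 10*1 + 0 = 10, q_0 = 10*0 + 1 = 1.
  i=1: a_1=3, p_1 = 3*10 + 1 = 31, q_1 = 3*1 + 0 = 3.
  i=2: a_2=3, p_2 = 3*31 + 10 = 103, q_2 = 3*3 + 1 = 10.
  i=3: a_3=1, p_3 = 1*103 + 31 = 134, q_3 = 1*10 + 3 = 13.
  i=4: a_4=1, p_4 = 1*134 + 103 = 237, q_4 = 1*13 + 10 = 23.
  i=5: a_5=2, p_5 = 2*237 + 134 = 608, q_5 = 2*23 + 13 = 59.
  i=6: a_6=2, p_6 = 2*608 + 237 = 1453, q_6 = 2*59 + 23 = 141.
q_6 = 141 > 60, so the last convergent with denominator <= 60 is p_5/q_5 = 608/59.
The closest fraction with denominator <= 60 is either p_5/q_5 or the intermediate fraction (k*p_5 + p_4)/(k*q_5 + q_4) with the largest k >= 1 whose denominator stays <= 60; these approach x as k grows, and every other convergent or intermediate fraction in range is farther away.
Largest k: floor((60 - q_4)/q_5) = floor((60 - 23)/59) = 0.
Since k = 0, no intermediate fraction beyond p_5/q_5 has denominator <= 60, so the convergent 608/59 is the closest (its error is |1453*59 - 608*141|/(141*59) = 1/8319).

608/59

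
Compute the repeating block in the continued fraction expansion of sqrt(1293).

[35; (1, 22, 1, 70)]

Write x_i = (sqrt(1293) + m_i)/d_i with (m_0, d_0) = (0, 1). a_0 = floor(sqrt(1293)) = 35, since 35^2 = 1225 <= 1293 < 1296 = 36^2.
Iterate m_{i+1} = d_i*a_i - m_i, d_{i+1} = (1293 - m_{i+1}^2)/d_i, a_{i+1} = floor((a_0 + m_{i+1})/d_{i+1}):
  m_1 = 1*35 - 0 = 35, d_1 = (1293 - 35^2)/1 = 68/1 = 68, a_1 = floor((35 + 35)/68) = 1.
  m_2 = 68*1 - 35 = 33, d_2 = (1293 - 33^2)/68 = 204/68 = 3, a_2 = floor((35 + 33)/3) = 22.
  m_3 = 3*22 - 33 = 33, d_3 = (1293 - 33^2)/3 = 204/3 = 68, a_3 = floor((35 + 33)/68) = 1.
  m_4 = 68*1 - 33 = 35, d_4 = (1293 - 35^2)/68 = 68/68 = 1, a_4 = floor((35 + 35)/1) = 70.
  m_5 = 1*70 - 35 = 35, d_5 = (1293 - 35^2)/1 = 68/1 = 68: (m_5, d_5) = (m_1, d_1) = (35, 68), so from here the quotients repeat a_1, ..., a_4; the period length is 4.
Hence the expansion of sqrt(1293) is a_0 = 35 followed by the repeating block 1, 22, 1, 70 (period 4).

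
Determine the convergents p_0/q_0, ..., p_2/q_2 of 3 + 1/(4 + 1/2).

Using the convergent recurrence p_i = a_i*p_{i-1} + p_{i-2}, q_i = a_i*q_{i-1} + q_{i-2} with p_{-2}=0, p_{-1}=1, q_{-2}=1, q_{-1}=0:
  i=0: a_0=3, p_0 = 3*1 + 0 = 3, q_0 = 3*0 + 1 = 1.
  i=1: a_1=4, p_1 = 4*3 + 1 = 13, q_1 = 4*1 + 0 = 4.
  i=2: a_2=2, p_2 = 2*13 + 3 = 29, q_2 = 2*4 + 1 = 9.

3/1, 13/4, 29/9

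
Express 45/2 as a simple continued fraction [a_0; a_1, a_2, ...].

[22; 2]

Run the Euclidean algorithm on 45 and 2; the successive quotients are the partial quotients a_0, a_1, ... (each step inverts the fractional part left over by the previous one):
  45 = 22*2 + 1, so a_0 = 22.
  2 = 2*1 + 0, so a_1 = 2.
The remainder reaches 0 after 2 divisions, so the expansion has 2 partial quotients, read off in order.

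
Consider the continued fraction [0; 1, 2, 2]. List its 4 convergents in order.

Using the convergent recurrence p_i = a_i*p_{i-1} + p_{i-2}, q_i = a_i*q_{i-1} + q_{i-2} with p_{-2}=0, p_{-1}=1, q_{-2}=1, q_{-1}=0:
  i=0: a_0=0, p_0 = 0*1 + 0 = 0, q_0 = 0*0 + 1 = 1.
  i=1: a_1=1, p_1 = 1*0 + 1 = 1, q_1 = 1*1 + 0 = 1.
  i=2: a_2=2, p_2 = 2*1 + 0 = 2, q_2 = 2*1 + 1 = 3.
  i=3: a_3=2, p_3 = 2*2 + 1 = 5, q_3 = 2*3 + 1 = 7.

0/1, 1/1, 2/3, 5/7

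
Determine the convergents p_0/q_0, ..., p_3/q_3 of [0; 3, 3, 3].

0/1, 1/3, 3/10, 10/33

Using the convergent recurrence p_i = a_i*p_{i-1} + p_{i-2}, q_i = a_i*q_{i-1} + q_{i-2} with p_{-2}=0, p_{-1}=1, q_{-2}=1, q_{-1}=0:
  i=0: a_0=0, p_0 = 0*1 + 0 = 0, q_0 = 0*0 + 1 = 1.
  i=1: a_1=3, p_1 = 3*0 + 1 = 1, q_1 = 3*1 + 0 = 3.
  i=2: a_2=3, p_2 = 3*1 + 0 = 3, q_2 = 3*3 + 1 = 10.
  i=3: a_3=3, p_3 = 3*3 + 1 = 10, q_3 = 3*10 + 3 = 33.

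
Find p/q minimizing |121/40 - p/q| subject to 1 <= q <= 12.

3/1

Expand x = 121/40 as a continued fraction with the Euclidean algorithm:
  121 = 3*40 + 1, so a_0 = 3.
  40 = 40*1 + 0, so a_1 = 40.
so x = [3; 40].
Convergents (p_i = a_i*p_{i-1} + p_{i-2}, q_i = a_i*q_{i-1} + q_{i-2} with p_{-2}=0, p_{-1}=1, q_{-2}=1, q_{-1}=0), until the denominator exceeds 12:
  i=0: a_0=3, p_0 = 3*1 + 0 = 3, q_0 = 3*0 + 1 = 1.
  i=1: a_1=40, p_1 = 40*3 + 1 = 121, q_1 = 40*1 + 0 = 40.
q_1 = 40 > 12, so the last convergent with denominator <= 12 is p_0/q_0 = 3/1.
The closest fraction with denominator <= 12 is either p_0/q_0 or the intermediate fraction (k*p_0 + p_{-1})/(k*q_0 + q_{-1}) with the largest k >= 1 whose denominator stays <= 12; these approach x as k grows, and every other convergent or intermediate fraction in range is farther away.
Largest k: floor((12 - q_{-1})/q_0) = floor((12 - 0)/1) = 12 (using the seeds p_{-1} = 1, q_{-1} = 0).
That gives (12*3 + 1)/(12*1 + 0) = 37/12.
Compare the errors: |x - 3/1| = |121*1 - 3*40|/(40*1) = 1/40, and |x - 37/12| = |121*12 - 37*40|/(40*12) = 28/480.
Cross-multiplying, 1*480 = 480 < 1120 = 28*40, so 1/40 is smaller: the convergent 3/1 is closer to x than 37/12.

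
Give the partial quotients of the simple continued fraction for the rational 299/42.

[7; 8, 2, 2]

Run the Euclidean algorithm on 299 and 42; the successive quotients are the partial quotients a_0, a_1, ... (each step inverts the fractional part left over by the previous one):
  299 = 7*42 + 5, so a_0 = 7.
  42 = 8*5 + 2, so a_1 = 8.
  5 = 2*2 + 1, so a_2 = 2.
  2 = 2*1 + 0, so a_3 = 2.
The remainder reaches 0 after 4 divisions, so the expansion has 4 partial quotients, read off in order.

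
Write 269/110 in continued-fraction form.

Run the Euclidean algorithm on 269 and 110; the successive quotients are the partial quotients a_0, a_1, ... (each step inverts the fractional part left over by the previous one):
  269 = 2*110 + 49, so a_0 = 2.
  110 = 2*49 + 12, so a_1 = 2.
  49 = 4*12 + 1, so a_2 = 4.
  12 = 12*1 + 0, so a_3 = 12.
The remainder reaches 0 after 4 divisions, so the expansion has 4 partial quotients, read off in order.

[2; 2, 4, 12]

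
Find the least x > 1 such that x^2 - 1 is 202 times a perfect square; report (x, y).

(x, y) = (19731763, 1388322)

First expand sqrt(202) as a continued fraction. With x_i = (sqrt(202) + m_i)/d_i and (m_0, d_0) = (0, 1): a_0 = floor(sqrt(202)) = 14, since 14^2 = 196 <= 202 < 225 = 15^2.
Iterate m_{i+1} = d_i*a_i - m_i, d_{i+1} = (202 - m_{i+1}^2)/d_i, a_{i+1} = floor((a_0 + m_{i+1})/d_{i+1}):
  m_1 = 1*14 - 0 = 14, d_1 = (202 - 14^2)/1 = 6/1 = 6, a_1 = floor((14 + 14)/6) = 4.
  m_2 = 6*4 - 14 = 10, d_2 = (202 - 10^2)/6 = 102/6 = 17, a_2 = floor((14 + 10)/17) = 1.
  m_3 = 17*1 - 10 = 7, d_3 = (202 - 7^2)/17 = 153/17 = 9, a_3 = floor((14 + 7)/9) = 2.
  m_4 = 9*2 - 7 = 11, d_4 = (202 - 11^2)/9 = 81/9 = 9, a_4 = floor((14 + 11)/9) = 2.
  m_5 = 9*2 - 11 = 7, d_5 = (202 - 7^2)/9 = 153/9 = 17, a_5 = floor((14 + 7)/17) = 1.
  m_6 = 17*1 - 7 = 10, d_6 = (202 - 10^2)/17 = 102/17 = 6, a_6 = floor((14 + 10)/6) = 4.
  m_7 = 6*4 - 10 = 14, d_7 = (202 - 14^2)/6 = 6/6 = 1, a_7 = floor((14 + 14)/1) = 28.
  m_8 = 1*28 - 14 = 14, d_8 = (202 - 14^2)/1 = 6/1 = 6: (m_8, d_8) = (m_1, d_1) = (14, 6), so from here the quotients repeat a_1, ..., a_7; the period length is 7.
So sqrt(202) = [14; (4, 1, 2, 2, 1, 4, 28)] with period length k = 7.
k is odd, so (p_{k-1}, q_{k-1}) only solves x^2 - 202y^2 = -1 and the fundamental solution of x^2 - 202y^2 = 1 is (p_{2k-1}, q_{2k-1}) = (p_13, q_13); compute convergents through index 13, running through the period twice.
Convergents (p_i = a_i*p_{i-1} + p_{i-2}, q_i = a_i*q_{i-1} + q_{i-2} with p_{-2}=0, p_{-1}=1, q_{-2}=1, q_{-1}=0):
  i=0: a_0=14, p_0 = 14*1 + 0 = 14, q_0 = 14*0 + 1 = 1.
  i=1: a_1=4, p_1 = 4*14 + 1 = 57, q_1 = 4*1 + 0 = 4.
  i=2: a_2=1, p_2 = 1*57 + 14 = 71, q_2 = 1*4 + 1 = 5.
  i=3: a_3=2, p_3 = 2*71 + 57 = 199, q_3 = 2*5 + 4 = 14.
  i=4: a_4=2, p_4 = 2*199 + 71 = 469, q_4 = 2*14 + 5 = 33.
  i=5: a_5=1, p_5 = 1*469 + 199 = 668, q_5 = 1*33 + 14 = 47.
  i=6: a_6=4, p_6 = 4*668 + 469 = 3141, q_6 = 4*47 + 33 = 221.
  i=7: a_7=28, p_7 = 28*3141 + 668 = 88616, q_7 = 28*221 + 47 = 6235.
  i=8: a_8=4, p_8 = 4*88616 + 3141 = 357605, q_8 = 4*6235 + 221 = 25161.
  i=9: a_9=1, p_9 = 1*357605 + 88616 = 446221, q_9 = 1*25161 + 6235 = 31396.
  i=10: a_10=2, p_10 = 2*446221 + 357605 = 1250047, q_10 = 2*31396 + 25161 = 87953.
  i=11: a_11=2, p_11 = 2*1250047 + 446221 = 2946315, q_11 = 2*87953 + 31396 = 207302.
  i=12: a_12=1, p_12 = 1*2946315 + 1250047 = 4196362, q_12 = 1*207302 + 87953 = 295255.
  i=13: a_13=4, p_13 = 4*4196362 + 2946315 = 19731763, q_13 = 4*295255 + 207302 = 1388322.
Indeed p_6^2 - 202*q_6^2 = 9865881 - 9865882 = -1, not +1.
Check: 19731763^2 - 202*1388322^2 = 389342471088169 - 389342471088168 = 1, so (x, y) = (19731763, 1388322) solves the equation, and by the theorem it is the least positive solution.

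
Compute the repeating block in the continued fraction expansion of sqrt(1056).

[32; (2, 64)]

Write x_i = (sqrt(1056) + m_i)/d_i with (m_0, d_0) = (0, 1). a_0 = floor(sqrt(1056)) = 32, since 32^2 = 1024 <= 1056 < 1089 = 33^2.
Iterate m_{i+1} = d_i*a_i - m_i, d_{i+1} = (1056 - m_{i+1}^2)/d_i, a_{i+1} = floor((a_0 + m_{i+1})/d_{i+1}):
  m_1 = 1*32 - 0 = 32, d_1 = (1056 - 32^2)/1 = 32/1 = 32, a_1 = floor((32 + 32)/32) = 2.
  m_2 = 32*2 - 32 = 32, d_2 = (1056 - 32^2)/32 = 32/32 = 1, a_2 = floor((32 + 32)/1) = 64.
  m_3 = 1*64 - 32 = 32, d_3 = (1056 - 32^2)/1 = 32/1 = 32: (m_3, d_3) = (m_1, d_1) = (32, 32), so from here the quotients repeat a_1, a_2; the period length is 2.
Hence the expansion of sqrt(1056) is a_0 = 32 followed by the repeating block 2, 64 (period 2).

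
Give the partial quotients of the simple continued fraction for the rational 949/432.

[2; 5, 12, 7]

Run the Euclidean algorithm on 949 and 432; the successive quotients are the partial quotients a_0, a_1, ... (each step inverts the fractional part left over by the previous one):
  949 = 2*432 + 85, so a_0 = 2.
  432 = 5*85 + 7, so a_1 = 5.
  85 = 12*7 + 1, so a_2 = 12.
  7 = 7*1 + 0, so a_3 = 7.
The remainder reaches 0 after 4 divisions, so the expansion has 4 partial quotients, read off in order.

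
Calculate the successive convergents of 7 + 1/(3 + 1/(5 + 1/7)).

Using the convergent recurrence p_i = a_i*p_{i-1} + p_{i-2}, q_i = a_i*q_{i-1} + q_{i-2} with p_{-2}=0, p_{-1}=1, q_{-2}=1, q_{-1}=0:
  i=0: a_0=7, p_0 = 7*1 + 0 = 7, q_0 = 7*0 + 1 = 1.
  i=1: a_1=3, p_1 = 3*7 + 1 = 22, q_1 = 3*1 + 0 = 3.
  i=2: a_2=5, p_2 = 5*22 + 7 = 117, q_2 = 5*3 + 1 = 16.
  i=3: a_3=7, p_3 = 7*117 + 22 = 841, q_3 = 7*16 + 3 = 115.

7/1, 22/3, 117/16, 841/115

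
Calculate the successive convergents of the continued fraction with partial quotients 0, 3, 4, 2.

Using the convergent recurrence p_i = a_i*p_{i-1} + p_{i-2}, q_i = a_i*q_{i-1} + q_{i-2} with p_{-2}=0, p_{-1}=1, q_{-2}=1, q_{-1}=0:
  i=0: a_0=0, p_0 = 0*1 + 0 = 0, q_0 = 0*0 + 1 = 1.
  i=1: a_1=3, p_1 = 3*0 + 1 = 1, q_1 = 3*1 + 0 = 3.
  i=2: a_2=4, p_2 = 4*1 + 0 = 4, q_2 = 4*3 + 1 = 13.
  i=3: a_3=2, p_3 = 2*4 + 1 = 9, q_3 = 2*13 + 3 = 29.

0/1, 1/3, 4/13, 9/29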